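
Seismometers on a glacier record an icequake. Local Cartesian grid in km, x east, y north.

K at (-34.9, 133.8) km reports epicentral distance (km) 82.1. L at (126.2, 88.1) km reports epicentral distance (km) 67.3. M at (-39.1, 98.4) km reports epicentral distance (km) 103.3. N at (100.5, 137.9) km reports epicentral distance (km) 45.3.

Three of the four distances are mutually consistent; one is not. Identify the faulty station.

Solve using three stations at a time. Using L, M, N (subtract circle equations pairwise → linear system) gives (x, y) ≈ (63.3, 112.0).
Distances from that point to each station vs reported:
  K: calculated 100.6 vs reported 82.1 → residual 18.5 km
  L: calculated 67.3 vs reported 67.3 → residual 0.0 km
  M: calculated 103.3 vs reported 103.3 → residual 0.0 km
  N: calculated 45.3 vs reported 45.3 → residual 0.0 km
L, M, N are mutually consistent (residuals ≈ 0); K is off by 18.5 km.

K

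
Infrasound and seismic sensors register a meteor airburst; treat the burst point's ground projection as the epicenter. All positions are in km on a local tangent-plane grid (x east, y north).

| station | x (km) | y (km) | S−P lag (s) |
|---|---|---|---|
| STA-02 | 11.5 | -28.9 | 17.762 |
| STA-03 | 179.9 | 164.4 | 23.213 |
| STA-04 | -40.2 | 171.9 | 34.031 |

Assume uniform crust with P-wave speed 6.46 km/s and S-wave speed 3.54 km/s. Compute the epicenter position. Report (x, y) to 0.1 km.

(149.9, -14.9)

Distance from S−P lag: d = Δt · v_P v_S / (v_P − v_S) = Δt · (6.46·3.54)/(6.46−3.54) ≈ 7.8316·Δt.
So d_STA-02 = 139.11, d_STA-03 = 181.80, d_STA-04 = 266.52 km.
Circle about each station: (x − 11.5)² + (y + 28.9)² = 139.11²; (x − 179.9)² + (y − 164.4)² = 181.80²; (x + 40.2)² + (y − 171.9)² = 266.52².
Subtracting pairs of circle equations eliminates x²+y² and gives linear equations (the radical axes):
336.8 x + 386.6 y = 44724.26
-103.4 x + 401.6 y = -21483.13
Solving the 2×2 system: x ≈ 149.9, y ≈ -14.9 km.
Check against STA-02 (with the unrounded x, y): √((x − 11.5)²+(y + 28.9)²) = 139.10 ≈ 139.11 km. ✓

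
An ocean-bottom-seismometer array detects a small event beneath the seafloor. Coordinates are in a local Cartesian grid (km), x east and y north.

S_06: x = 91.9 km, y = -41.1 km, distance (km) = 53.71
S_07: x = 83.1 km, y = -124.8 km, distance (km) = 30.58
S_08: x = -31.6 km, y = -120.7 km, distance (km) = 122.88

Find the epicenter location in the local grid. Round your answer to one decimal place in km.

Circle about each station: (x − 91.9)² + (y + 41.1)² = 53.71²; (x − 83.1)² + (y + 124.8)² = 30.58²; (x + 31.6)² + (y + 120.7)² = 122.88².
Subtracting pairs of circle equations eliminates x²+y² and gives linear equations (the radical axes):
-17.6 x − 167.4 y = 14295.46
-247.0 x − 159.2 y = -6782.50
Solving the 2×2 system: x ≈ 88.5, y ≈ -94.7 km.

x ≈ 88.5 km, y ≈ -94.7 km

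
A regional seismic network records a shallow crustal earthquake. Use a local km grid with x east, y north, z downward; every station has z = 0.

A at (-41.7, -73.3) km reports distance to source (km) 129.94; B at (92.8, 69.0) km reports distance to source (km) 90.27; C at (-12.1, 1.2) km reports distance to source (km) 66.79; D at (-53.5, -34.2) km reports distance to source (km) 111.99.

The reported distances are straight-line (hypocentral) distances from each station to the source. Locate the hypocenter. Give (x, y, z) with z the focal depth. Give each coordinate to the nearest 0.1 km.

Each station gives a sphere (x−x_i)² + (y−y_i)² + z² = d_i² (stations at z=0).
Subtracting the A sphere from B and C: z² cancels, leaving linear equations in x and y:
269.0 x + 284.6 y = 14996.79
59.2 x + 149.0 y = 5459.57
Solving: x ≈ 29.300, y ≈ 25.000 km (keep extra digits for the depth step; rounded: 29.3, 25.0).
Then from the A sphere: z² = 129.94² − (x + 41.7)² − (y + 73.3)² with x = 29.300, y = 25.000, so z ≈ 46.696 ≈ 46.7 km.
Check against D (with the unrounded solution): distance 111.99 ≈ 111.99 km. ✓

(29.3, 25.0, 46.7)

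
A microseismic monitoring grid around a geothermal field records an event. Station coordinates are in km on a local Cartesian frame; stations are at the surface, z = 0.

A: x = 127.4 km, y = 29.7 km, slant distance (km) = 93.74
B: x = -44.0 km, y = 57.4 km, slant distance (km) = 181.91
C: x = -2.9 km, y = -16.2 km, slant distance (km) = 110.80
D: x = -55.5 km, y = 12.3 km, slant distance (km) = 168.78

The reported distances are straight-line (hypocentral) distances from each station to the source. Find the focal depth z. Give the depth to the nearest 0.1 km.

Each station gives a sphere (x−x_i)² + (y−y_i)² + z² = d_i² (stations at z=0).
Subtracting the A sphere from B and C: z² cancels, leaving linear equations in x and y:
-342.8 x + 55.4 y = -36186.15
-260.6 x − 91.8 y = -20331.45
Solving: x ≈ 96.899, y ≈ -53.598 km (keep extra digits for the depth step; rounded: 96.9, -53.6).
Then from the A sphere: z² = 93.74² − (x − 127.4)² − (y − 29.7)² with x = 96.899, y = -53.598, so z ≈ 30.304 ≈ 30.3 km.

30.3 km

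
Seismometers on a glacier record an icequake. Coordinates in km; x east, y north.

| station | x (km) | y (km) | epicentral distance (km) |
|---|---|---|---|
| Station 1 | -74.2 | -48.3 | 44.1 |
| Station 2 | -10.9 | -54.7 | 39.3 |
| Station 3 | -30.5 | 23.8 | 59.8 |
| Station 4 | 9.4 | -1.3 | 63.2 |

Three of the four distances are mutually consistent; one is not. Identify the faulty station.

Station 1

Solve using three stations at a time. Using Station 2, Station 3, Station 4 (subtract circle equations pairwise → linear system) gives (x, y) ≈ (-44.5, -34.3).
Distances from that point to each station vs reported:
  Station 1: calculated 32.9 vs reported 44.1 → residual 11.2 km
  Station 2: calculated 39.3 vs reported 39.3 → residual 0.0 km
  Station 3: calculated 59.8 vs reported 59.8 → residual 0.0 km
  Station 4: calculated 63.2 vs reported 63.2 → residual 0.0 km
Station 2, Station 3, Station 4 are mutually consistent (residuals ≈ 0); Station 1 is off by 11.2 km.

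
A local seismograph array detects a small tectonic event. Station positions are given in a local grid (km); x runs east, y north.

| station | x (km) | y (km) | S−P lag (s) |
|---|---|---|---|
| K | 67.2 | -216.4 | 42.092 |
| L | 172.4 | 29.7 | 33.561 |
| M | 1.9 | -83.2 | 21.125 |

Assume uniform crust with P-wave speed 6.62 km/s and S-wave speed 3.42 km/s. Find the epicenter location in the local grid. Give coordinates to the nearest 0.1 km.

Distance from S−P lag: d = Δt · v_P v_S / (v_P − v_S) = Δt · (6.62·3.42)/(6.62−3.42) ≈ 7.0751·Δt.
So d_K = 297.81, d_L = 237.45, d_M = 149.46 km.
Circle about each station: (x − 67.2)² + (y + 216.4)² = 297.81²; (x − 172.4)² + (y − 29.7)² = 237.45²; (x − 1.9)² + (y + 83.2)² = 149.46².
Subtracting pairs of circle equations eliminates x²+y² and gives linear equations (the radical axes):
210.4 x + 492.2 y = 11567.34
-130.6 x + 266.4 y = 21933.55
Solving the 2×2 system: x ≈ -64.1, y ≈ 50.9 km.

x ≈ -64.1 km, y ≈ 50.9 km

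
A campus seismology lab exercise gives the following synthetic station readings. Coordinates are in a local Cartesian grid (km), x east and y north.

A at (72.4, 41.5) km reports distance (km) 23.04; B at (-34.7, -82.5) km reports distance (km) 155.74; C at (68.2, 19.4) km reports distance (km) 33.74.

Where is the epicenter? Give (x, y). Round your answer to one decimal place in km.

x ≈ 50.3 km, y ≈ 48.0 km

Circle about each station: (x − 72.4)² + (y − 41.5)² = 23.04²; (x + 34.7)² + (y + 82.5)² = 155.74²; (x − 68.2)² + (y − 19.4)² = 33.74².
Subtracting the A equation from the B and C equations removes the quadratic terms:
-214.2 x − 248.0 y = -22677.78
-8.4 x − 44.2 y = -2543.96
Solving the 2×2 system: x ≈ 50.3, y ≈ 48.0 km.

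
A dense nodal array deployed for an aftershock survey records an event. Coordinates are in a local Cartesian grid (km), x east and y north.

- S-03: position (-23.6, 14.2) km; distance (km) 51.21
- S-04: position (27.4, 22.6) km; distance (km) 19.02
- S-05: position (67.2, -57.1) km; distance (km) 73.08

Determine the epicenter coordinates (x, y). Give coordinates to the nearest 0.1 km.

Circle about each station: (x + 23.6)² + (y − 14.2)² = 51.21²; (x − 27.4)² + (y − 22.6)² = 19.02²; (x − 67.2)² + (y + 57.1)² = 73.08².
Subtracting pairs of circle equations eliminates x²+y² and gives linear equations (the radical axes):
102.0 x + 16.8 y = 2763.62
181.6 x − 142.6 y = 4299.43
Solving the 2×2 system: x ≈ 26.5, y ≈ 3.6 km.

(26.5, 3.6)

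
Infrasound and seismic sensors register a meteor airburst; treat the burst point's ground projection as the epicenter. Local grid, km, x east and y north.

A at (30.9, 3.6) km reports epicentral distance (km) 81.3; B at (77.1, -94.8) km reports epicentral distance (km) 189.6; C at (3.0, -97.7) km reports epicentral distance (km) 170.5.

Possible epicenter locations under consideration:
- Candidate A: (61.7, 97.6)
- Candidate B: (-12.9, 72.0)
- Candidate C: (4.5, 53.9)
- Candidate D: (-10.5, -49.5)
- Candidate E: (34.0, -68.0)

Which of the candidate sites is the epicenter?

For each candidate, compare |candidate − station| to the reported distance:
Candidate A: residuals A 17.6, B 3.4, C 33.4 → max 33.4 km
Candidate B: residuals A 0.1, B 0.1, C 0.1 → max 0.1 km
Candidate C: residuals A 24.5, B 24.1, C 18.9 → max 24.5 km
Candidate D: residuals A 14.0, B 91.0, C 120.4 → max 120.4 km
Candidate E: residuals A 9.6, B 138.8, C 127.6 → max 138.8 km
Only Candidate B has all residuals ≈ 0.

Candidate B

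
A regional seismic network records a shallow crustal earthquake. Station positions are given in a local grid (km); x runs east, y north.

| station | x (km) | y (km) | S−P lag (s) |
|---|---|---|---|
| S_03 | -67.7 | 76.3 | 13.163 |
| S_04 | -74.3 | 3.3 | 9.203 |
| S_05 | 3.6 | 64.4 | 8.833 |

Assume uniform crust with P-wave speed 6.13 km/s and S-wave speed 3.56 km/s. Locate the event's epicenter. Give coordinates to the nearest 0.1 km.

Distance from S−P lag: d = Δt · v_P v_S / (v_P − v_S) = Δt · (6.13·3.56)/(6.13−3.56) ≈ 8.4914·Δt.
So d_S_03 = 111.77, d_S_04 = 78.15, d_S_05 = 75.00 km.
Circle about each station: (x + 67.7)² + (y − 76.3)² = 111.77²; (x + 74.3)² + (y − 3.3)² = 78.15²; (x − 3.6)² + (y − 64.4)² = 75.00².
Subtracting the S_03 equation from the S_04 and S_05 equations removes the quadratic terms:
-13.2 x − 146.0 y = 1511.51
142.6 x − 23.8 y = 622.87
Solving the 2×2 system: x ≈ 2.6, y ≈ -10.6 km.

(2.6, -10.6)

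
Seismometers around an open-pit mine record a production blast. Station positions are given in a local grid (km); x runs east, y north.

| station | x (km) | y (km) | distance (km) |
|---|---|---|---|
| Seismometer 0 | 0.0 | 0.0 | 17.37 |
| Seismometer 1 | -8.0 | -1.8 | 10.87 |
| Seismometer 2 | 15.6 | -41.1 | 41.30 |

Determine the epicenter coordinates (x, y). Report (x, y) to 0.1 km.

-13.1 km east, -11.4 km north

Circle about each station: x² + y² = 17.37²; (x + 8.0)² + (y + 1.8)² = 10.87²; (x − 15.6)² + (y + 41.1)² = 41.30².
Subtracting pairs of circle equations eliminates x²+y² and gives linear equations (the radical axes):
-16.0 x − 3.6 y = 250.80
31.2 x − 82.2 y = 528.60
Solving the 2×2 system: x ≈ -13.1, y ≈ -11.4 km.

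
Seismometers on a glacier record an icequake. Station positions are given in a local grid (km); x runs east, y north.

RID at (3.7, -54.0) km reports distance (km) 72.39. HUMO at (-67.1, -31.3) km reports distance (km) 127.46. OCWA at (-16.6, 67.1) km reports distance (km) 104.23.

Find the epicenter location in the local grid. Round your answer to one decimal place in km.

Circle about each station: (x − 3.7)² + (y + 54.0)² = 72.39²; (x + 67.1)² + (y + 31.3)² = 127.46²; (x + 16.6)² + (y − 67.1)² = 104.23².
Subtracting the RID equation from the HUMO and OCWA equations removes the quadratic terms:
-141.6 x + 45.4 y = -8453.33
-40.6 x + 242.2 y = -3775.30
Solving the 2×2 system: x ≈ 57.8, y ≈ -5.9 km.

(57.8, -5.9)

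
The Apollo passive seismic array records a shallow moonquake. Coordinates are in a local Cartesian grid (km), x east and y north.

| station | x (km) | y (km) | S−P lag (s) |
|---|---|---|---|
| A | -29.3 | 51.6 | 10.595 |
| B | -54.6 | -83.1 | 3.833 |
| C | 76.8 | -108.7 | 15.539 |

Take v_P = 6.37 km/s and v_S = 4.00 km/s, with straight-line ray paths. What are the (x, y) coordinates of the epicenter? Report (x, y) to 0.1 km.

-79.8 km east, -50.5 km north

Distance from S−P lag: d = Δt · v_P v_S / (v_P − v_S) = Δt · (6.37·4.00)/(6.37−4.00) ≈ 10.7511·Δt.
So d_A = 113.91, d_B = 41.21, d_C = 167.06 km.
Circle about each station: (x + 29.3)² + (y − 51.6)² = 113.91²; (x + 54.6)² + (y + 83.1)² = 41.21²; (x − 76.8)² + (y + 108.7)² = 167.06².
Subtracting pairs of circle equations eliminates x²+y² and gives linear equations (the radical axes):
-50.6 x − 269.4 y = 17642.94
212.2 x − 320.6 y = -740.68
Solving the 2×2 system: x ≈ -79.8, y ≈ -50.5 km.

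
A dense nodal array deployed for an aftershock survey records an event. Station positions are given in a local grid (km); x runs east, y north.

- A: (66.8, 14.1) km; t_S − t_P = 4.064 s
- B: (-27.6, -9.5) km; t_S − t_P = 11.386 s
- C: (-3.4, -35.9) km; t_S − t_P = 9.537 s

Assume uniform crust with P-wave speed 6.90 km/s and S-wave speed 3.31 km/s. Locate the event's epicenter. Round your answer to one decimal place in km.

43.9 km east, 2.1 km north

Distance from S−P lag: d = Δt · v_P v_S / (v_P − v_S) = Δt · (6.90·3.31)/(6.90−3.31) ≈ 6.3618·Δt.
So d_A = 25.85, d_B = 72.44, d_C = 60.67 km.
Circle about each station: (x − 66.8)² + (y − 14.1)² = 25.85²; (x + 27.6)² + (y + 9.5)² = 72.44²; (x + 3.4)² + (y + 35.9)² = 60.67².
Subtracting pairs of circle equations eliminates x²+y² and gives linear equations (the radical axes):
-188.8 x − 47.2 y = -8388.37
-140.4 x − 100.0 y = -6373.31
Solving the 2×2 system: x ≈ 43.9, y ≈ 2.1 km.
Check against A (with the unrounded x, y): √((x − 66.8)²+(y − 14.1)²) = 25.85 ≈ 25.85 km. ✓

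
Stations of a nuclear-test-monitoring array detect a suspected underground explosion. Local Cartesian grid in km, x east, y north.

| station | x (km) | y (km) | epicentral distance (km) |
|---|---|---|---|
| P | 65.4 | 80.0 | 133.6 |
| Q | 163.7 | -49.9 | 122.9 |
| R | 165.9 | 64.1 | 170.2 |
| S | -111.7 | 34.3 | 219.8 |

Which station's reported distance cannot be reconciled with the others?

S

Solve using three stations at a time. Using P, Q, R (subtract circle equations pairwise → linear system) gives (x, y) ≈ (40.8, -51.3).
Distances from that point to each station vs reported:
  P: calculated 133.6 vs reported 133.6 → residual 0.0 km
  Q: calculated 122.9 vs reported 122.9 → residual 0.0 km
  R: calculated 170.2 vs reported 170.2 → residual 0.0 km
  S: calculated 174.9 vs reported 219.8 → residual 44.9 km
P, Q, R are mutually consistent (residuals ≈ 0); S is off by 44.9 km.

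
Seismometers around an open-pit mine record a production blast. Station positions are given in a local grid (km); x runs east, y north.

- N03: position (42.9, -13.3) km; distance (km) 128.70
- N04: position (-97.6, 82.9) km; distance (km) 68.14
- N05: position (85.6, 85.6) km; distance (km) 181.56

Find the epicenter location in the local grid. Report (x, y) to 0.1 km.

Circle about each station: (x − 42.9)² + (y + 13.3)² = 128.70²; (x + 97.6)² + (y − 82.9)² = 68.14²; (x − 85.6)² + (y − 85.6)² = 181.56².
Subtracting the N03 equation from the N04 and N05 equations removes the quadratic terms:
-281.0 x + 192.4 y = 26301.50
85.4 x + 197.8 y = -3762.92
Solving the 2×2 system: x ≈ -82.3, y ≈ 16.5 km.

-82.3 km east, 16.5 km north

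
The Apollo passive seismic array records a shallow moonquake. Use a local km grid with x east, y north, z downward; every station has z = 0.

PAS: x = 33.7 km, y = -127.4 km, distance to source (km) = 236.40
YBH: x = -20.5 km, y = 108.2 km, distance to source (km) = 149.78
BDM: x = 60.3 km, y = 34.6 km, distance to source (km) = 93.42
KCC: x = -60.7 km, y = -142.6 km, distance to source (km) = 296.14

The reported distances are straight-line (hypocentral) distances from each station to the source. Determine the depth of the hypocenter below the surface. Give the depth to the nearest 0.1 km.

Each station gives a sphere (x−x_i)² + (y−y_i)² + z² = d_i² (stations at z=0).
Subtracting the PAS sphere from YBH and BDM: z² cancels, leaving linear equations in x and y:
-108.4 x + 471.2 y = 28211.95
53.2 x + 324.0 y = 34624.46
Solving: x ≈ 119.197, y ≈ 87.294 km (keep extra digits for the depth step; rounded: 119.2, 87.3).
Then from the PAS sphere: z² = 236.40² − (x − 33.7)² − (y + 127.4)² with x = 119.197, y = 87.294, so z ≈ 49.817 ≈ 49.8 km.

49.8 km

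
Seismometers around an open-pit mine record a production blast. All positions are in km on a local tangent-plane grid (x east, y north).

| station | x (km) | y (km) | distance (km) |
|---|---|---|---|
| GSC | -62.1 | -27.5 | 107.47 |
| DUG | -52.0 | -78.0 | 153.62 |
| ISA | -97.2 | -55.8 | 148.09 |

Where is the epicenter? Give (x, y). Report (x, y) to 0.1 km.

-24.3 km east, 73.1 km north

Circle about each station: (x + 62.1)² + (y + 27.5)² = 107.47²; (x + 52.0)² + (y + 78.0)² = 153.62²; (x + 97.2)² + (y + 55.8)² = 148.09².
Subtracting pairs of circle equations eliminates x²+y² and gives linear equations (the radical axes):
20.2 x − 101.0 y = -7873.96
-70.2 x − 56.6 y = -2432.03
Solving the 2×2 system: x ≈ -24.3, y ≈ 73.1 km.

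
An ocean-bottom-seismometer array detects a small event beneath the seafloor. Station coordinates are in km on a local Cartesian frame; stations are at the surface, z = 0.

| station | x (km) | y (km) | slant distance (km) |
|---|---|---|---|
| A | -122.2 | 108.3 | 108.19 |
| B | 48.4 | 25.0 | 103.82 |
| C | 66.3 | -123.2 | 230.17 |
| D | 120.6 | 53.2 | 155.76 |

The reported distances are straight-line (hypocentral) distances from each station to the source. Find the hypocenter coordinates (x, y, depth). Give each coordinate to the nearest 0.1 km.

Each station gives a sphere (x−x_i)² + (y−y_i)² + z² = d_i² (stations at z=0).
Subtracting the A sphere from B and C: z² cancels, leaving linear equations in x and y:
341.2 x − 166.6 y = -22767.69
377.0 x − 463.0 y = -48360.95
Solving: x ≈ -26.107, y ≈ 83.194 km (keep extra digits for the depth step; rounded: -26.1, 83.2).
Then from the A sphere: z² = 108.19² − (x + 122.2)² − (y − 108.3)² with x = -26.107, y = 83.194, so z ≈ 42.906 ≈ 42.9 km.
Check against D (with the unrounded solution): distance 155.77 ≈ 155.76 km. ✓

x ≈ -26.1 km, y ≈ 83.2 km, depth ≈ 42.9 km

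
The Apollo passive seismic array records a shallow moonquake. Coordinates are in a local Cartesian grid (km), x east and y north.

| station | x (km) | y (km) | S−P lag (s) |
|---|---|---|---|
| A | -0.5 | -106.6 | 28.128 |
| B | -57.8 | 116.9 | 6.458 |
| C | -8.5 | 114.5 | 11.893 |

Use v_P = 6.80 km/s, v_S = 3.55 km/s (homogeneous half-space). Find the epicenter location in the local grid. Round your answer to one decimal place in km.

(-90.6, 81.9)

Distance from S−P lag: d = Δt · v_P v_S / (v_P − v_S) = Δt · (6.80·3.55)/(6.80−3.55) ≈ 7.4277·Δt.
So d_A = 208.93, d_B = 47.97, d_C = 88.34 km.
Circle about each station: (x + 0.5)² + (y + 106.6)² = 208.93²; (x + 57.8)² + (y − 116.9)² = 47.97²; (x + 8.5)² + (y − 114.5)² = 88.34².
Subtracting the A equation from the B and C equations removes the quadratic terms:
-114.6 x + 447.0 y = 46993.26
-16.0 x + 442.2 y = 37666.48
Solving the 2×2 system: x ≈ -90.6, y ≈ 81.9 km.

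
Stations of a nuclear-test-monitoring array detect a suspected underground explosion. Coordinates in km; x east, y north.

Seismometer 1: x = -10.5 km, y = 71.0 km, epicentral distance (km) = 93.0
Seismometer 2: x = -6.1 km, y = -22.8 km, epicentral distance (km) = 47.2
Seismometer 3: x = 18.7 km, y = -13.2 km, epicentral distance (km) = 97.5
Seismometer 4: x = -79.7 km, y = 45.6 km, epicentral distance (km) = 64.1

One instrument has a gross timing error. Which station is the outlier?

Seismometer 3

Solve using three stations at a time. Using Seismometer 1, Seismometer 2, Seismometer 4 (subtract circle equations pairwise → linear system) gives (x, y) ≈ (-52.0, -12.2).
Distances from that point to each station vs reported:
  Seismometer 1: calculated 93.0 vs reported 93.0 → residual 0.0 km
  Seismometer 2: calculated 47.1 vs reported 47.2 → residual 0.1 km
  Seismometer 3: calculated 70.7 vs reported 97.5 → residual 26.8 km
  Seismometer 4: calculated 64.1 vs reported 64.1 → residual 0.0 km
Seismometer 1, Seismometer 2, Seismometer 4 are mutually consistent (residuals ≈ 0); Seismometer 3 is off by 26.8 km.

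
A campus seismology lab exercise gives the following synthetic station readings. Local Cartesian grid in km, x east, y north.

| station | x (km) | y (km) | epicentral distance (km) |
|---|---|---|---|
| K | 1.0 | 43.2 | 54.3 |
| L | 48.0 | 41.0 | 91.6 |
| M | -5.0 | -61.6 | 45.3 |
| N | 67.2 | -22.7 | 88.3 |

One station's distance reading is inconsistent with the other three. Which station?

K

Solve using three stations at a time. Using L, M, N (subtract circle equations pairwise → linear system) gives (x, y) ≈ (-21.0, -19.2).
Distances from that point to each station vs reported:
  K: calculated 66.2 vs reported 54.3 → residual 11.9 km
  L: calculated 91.6 vs reported 91.6 → residual 0.0 km
  M: calculated 45.3 vs reported 45.3 → residual 0.0 km
  N: calculated 88.3 vs reported 88.3 → residual 0.0 km
L, M, N are mutually consistent (residuals ≈ 0); K is off by 11.9 km.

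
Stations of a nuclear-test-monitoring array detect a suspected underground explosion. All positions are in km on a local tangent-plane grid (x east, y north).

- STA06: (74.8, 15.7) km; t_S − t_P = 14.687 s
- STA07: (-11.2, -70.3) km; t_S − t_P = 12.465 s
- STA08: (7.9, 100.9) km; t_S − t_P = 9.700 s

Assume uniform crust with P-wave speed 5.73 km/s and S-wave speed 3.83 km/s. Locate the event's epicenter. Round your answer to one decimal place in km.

-91.5 km east, 49.2 km north

Distance from S−P lag: d = Δt · v_P v_S / (v_P − v_S) = Δt · (5.73·3.83)/(5.73−3.83) ≈ 11.5505·Δt.
So d_STA06 = 169.64, d_STA07 = 143.98, d_STA08 = 112.04 km.
Circle about each station: (x − 74.8)² + (y − 15.7)² = 169.64²; (x + 11.2)² + (y + 70.3)² = 143.98²; (x − 7.9)² + (y − 100.9)² = 112.04².
Subtracting pairs of circle equations eliminates x²+y² and gives linear equations (the radical axes):
-172.0 x − 172.0 y = 7273.49
-133.8 x + 170.4 y = 20626.46
Solving the 2×2 system: x ≈ -91.5, y ≈ 49.2 km.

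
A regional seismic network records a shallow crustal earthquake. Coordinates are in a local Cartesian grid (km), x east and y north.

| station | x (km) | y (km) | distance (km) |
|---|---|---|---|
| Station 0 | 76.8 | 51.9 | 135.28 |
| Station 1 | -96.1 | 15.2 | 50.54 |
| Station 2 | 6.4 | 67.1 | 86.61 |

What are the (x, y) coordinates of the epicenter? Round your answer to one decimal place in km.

Circle about each station: (x − 76.8)² + (y − 51.9)² = 135.28²; (x + 96.1)² + (y − 15.2)² = 50.54²; (x − 6.4)² + (y − 67.1)² = 86.61².
Subtracting the Station 0 equation from the Station 1 and Station 2 equations removes the quadratic terms:
-345.8 x − 73.4 y = 16620.79
-140.8 x + 30.4 y = 6750.91
Solving the 2×2 system: x ≈ -48.0, y ≈ -0.3 km.
Check against Station 0 (with the unrounded x, y): √((x − 76.8)²+(y − 51.9)²) = 135.27 ≈ 135.28 km. ✓

(-48.0, -0.3)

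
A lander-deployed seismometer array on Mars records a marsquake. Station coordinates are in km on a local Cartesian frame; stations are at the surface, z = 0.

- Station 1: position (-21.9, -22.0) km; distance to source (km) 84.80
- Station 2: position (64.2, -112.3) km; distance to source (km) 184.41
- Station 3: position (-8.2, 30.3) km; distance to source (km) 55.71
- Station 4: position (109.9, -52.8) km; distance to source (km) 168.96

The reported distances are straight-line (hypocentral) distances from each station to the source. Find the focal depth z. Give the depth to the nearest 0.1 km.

Each station gives a sphere (x−x_i)² + (y−y_i)² + z² = d_i² (stations at z=0).
Subtracting the Station 1 sphere from Station 2 and Station 3: z² cancels, leaving linear equations in x and y:
172.2 x − 180.6 y = -11046.69
27.4 x + 104.6 y = 4109.16
Solving: x ≈ -18.003, y ≈ 44.000 km (keep extra digits for the depth step; rounded: -18.0, 44.0).
Then from the Station 1 sphere: z² = 84.80² − (x + 21.9)² − (y + 22.0)² with x = -18.003, y = 44.000, so z ≈ 53.102 ≈ 53.1 km.
Check against Station 4 (with the unrounded solution): distance 168.97 ≈ 168.96 km. ✓

depth ≈ 53.1 km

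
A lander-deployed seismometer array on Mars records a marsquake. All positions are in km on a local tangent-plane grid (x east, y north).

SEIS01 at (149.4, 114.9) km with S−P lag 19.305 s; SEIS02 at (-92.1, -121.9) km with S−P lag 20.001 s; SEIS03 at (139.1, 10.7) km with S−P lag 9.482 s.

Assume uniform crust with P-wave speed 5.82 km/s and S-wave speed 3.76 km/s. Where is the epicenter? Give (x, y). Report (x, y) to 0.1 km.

(117.6, -87.7)

Distance from S−P lag: d = Δt · v_P v_S / (v_P − v_S) = Δt · (5.82·3.76)/(5.82−3.76) ≈ 10.6229·Δt.
So d_SEIS01 = 205.08, d_SEIS02 = 212.47, d_SEIS03 = 100.73 km.
Circle about each station: (x − 149.4)² + (y − 114.9)² = 205.08²; (x + 92.1)² + (y + 121.9)² = 212.47²; (x − 139.1)² + (y − 10.7)² = 100.73².
Subtracting the SEIS01 equation from the SEIS02 and SEIS03 equations removes the quadratic terms:
-483.0 x − 473.6 y = -15266.04
-20.6 x − 208.4 y = 15852.20
Solving the 2×2 system: x ≈ 117.6, y ≈ -87.7 km.
Check against SEIS01 (with the unrounded x, y): √((x − 149.4)²+(y − 114.9)²) = 205.07 ≈ 205.08 km. ✓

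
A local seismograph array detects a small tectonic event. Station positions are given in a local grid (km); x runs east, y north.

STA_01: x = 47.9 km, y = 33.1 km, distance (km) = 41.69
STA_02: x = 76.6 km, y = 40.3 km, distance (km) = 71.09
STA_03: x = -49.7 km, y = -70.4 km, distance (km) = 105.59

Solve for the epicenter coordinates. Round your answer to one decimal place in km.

x ≈ 9.4 km, y ≈ 17.1 km

Circle about each station: (x − 47.9)² + (y − 33.1)² = 41.69²; (x − 76.6)² + (y − 40.3)² = 71.09²; (x + 49.7)² + (y + 70.4)² = 105.59².
Subtracting pairs of circle equations eliminates x²+y² and gives linear equations (the radical axes):
57.4 x + 14.4 y = 785.90
-195.2 x − 207.0 y = -5374.96
Solving the 2×2 system: x ≈ 9.4, y ≈ 17.1 km.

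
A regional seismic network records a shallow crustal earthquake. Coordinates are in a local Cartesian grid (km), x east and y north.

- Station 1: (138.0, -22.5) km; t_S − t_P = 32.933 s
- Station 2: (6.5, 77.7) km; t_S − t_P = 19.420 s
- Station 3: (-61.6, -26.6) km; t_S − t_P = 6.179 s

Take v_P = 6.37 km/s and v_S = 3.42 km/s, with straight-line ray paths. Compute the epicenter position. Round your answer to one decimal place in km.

Distance from S−P lag: d = Δt · v_P v_S / (v_P − v_S) = Δt · (6.37·3.42)/(6.37−3.42) ≈ 7.3849·Δt.
So d_Station 1 = 243.21, d_Station 2 = 143.41, d_Station 3 = 45.63 km.
Circle about each station: (x − 138.0)² + (y + 22.5)² = 243.21²; (x − 6.5)² + (y − 77.7)² = 143.41²; (x + 61.6)² + (y + 26.6)² = 45.63².
Subtracting pairs of circle equations eliminates x²+y² and gives linear equations (the radical axes):
-263.0 x + 200.4 y = 25113.97
-399.2 x − 8.2 y = 42020.88
Solving the 2×2 system: x ≈ -105.0, y ≈ -12.5 km.

-105.0 km east, -12.5 km north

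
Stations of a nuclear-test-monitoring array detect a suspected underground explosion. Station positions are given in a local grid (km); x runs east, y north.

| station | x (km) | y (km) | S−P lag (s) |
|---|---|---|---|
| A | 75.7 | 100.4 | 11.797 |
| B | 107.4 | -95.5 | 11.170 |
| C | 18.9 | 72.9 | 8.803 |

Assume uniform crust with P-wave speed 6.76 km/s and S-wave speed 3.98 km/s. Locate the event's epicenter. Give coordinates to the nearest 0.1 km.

Distance from S−P lag: d = Δt · v_P v_S / (v_P − v_S) = Δt · (6.76·3.98)/(6.76−3.98) ≈ 9.6780·Δt.
So d_A = 114.17, d_B = 108.10, d_C = 85.20 km.
Circle about each station: (x − 75.7)² + (y − 100.4)² = 114.17²; (x − 107.4)² + (y + 95.5)² = 108.10²; (x − 18.9)² + (y − 72.9)² = 85.20².
Subtracting the A equation from the B and C equations removes the quadratic terms:
63.4 x − 391.8 y = 6193.54
-113.6 x − 55.0 y = -4363.28
Solving the 2×2 system: x ≈ 42.7, y ≈ -8.9 km.

42.7 km east, -8.9 km north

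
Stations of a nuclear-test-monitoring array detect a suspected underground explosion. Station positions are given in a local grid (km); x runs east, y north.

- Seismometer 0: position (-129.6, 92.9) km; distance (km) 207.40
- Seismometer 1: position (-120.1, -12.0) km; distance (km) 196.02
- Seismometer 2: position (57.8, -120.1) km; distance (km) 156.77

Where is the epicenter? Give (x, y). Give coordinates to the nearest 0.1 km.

69.9 km east, 36.2 km north

Circle about each station: (x + 129.6)² + (y − 92.9)² = 207.40²; (x + 120.1)² + (y + 12.0)² = 196.02²; (x − 57.8)² + (y + 120.1)² = 156.77².
Subtracting the Seismometer 0 equation from the Seismometer 1 and Seismometer 2 equations removes the quadratic terms:
19.0 x − 209.8 y = -6267.64
374.8 x − 426.0 y = 10776.21
Solving the 2×2 system: x ≈ 69.9, y ≈ 36.2 km.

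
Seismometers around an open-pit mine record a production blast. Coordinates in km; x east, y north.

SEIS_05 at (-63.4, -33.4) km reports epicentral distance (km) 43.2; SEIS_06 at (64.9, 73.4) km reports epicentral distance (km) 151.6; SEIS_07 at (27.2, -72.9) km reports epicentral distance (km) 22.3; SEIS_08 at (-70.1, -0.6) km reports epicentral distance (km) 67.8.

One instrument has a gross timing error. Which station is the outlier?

Solve using three stations at a time. Using SEIS_05, SEIS_06, SEIS_08 (subtract circle equations pairwise → linear system) gives (x, y) ≈ (-23.5, -49.8).
Distances from that point to each station vs reported:
  SEIS_05: calculated 43.2 vs reported 43.2 → residual 0.0 km
  SEIS_06: calculated 151.6 vs reported 151.6 → residual 0.0 km
  SEIS_07: calculated 55.7 vs reported 22.3 → residual 33.4 km
  SEIS_08: calculated 67.8 vs reported 67.8 → residual 0.0 km
SEIS_05, SEIS_06, SEIS_08 are mutually consistent (residuals ≈ 0); SEIS_07 is off by 33.4 km.

SEIS_07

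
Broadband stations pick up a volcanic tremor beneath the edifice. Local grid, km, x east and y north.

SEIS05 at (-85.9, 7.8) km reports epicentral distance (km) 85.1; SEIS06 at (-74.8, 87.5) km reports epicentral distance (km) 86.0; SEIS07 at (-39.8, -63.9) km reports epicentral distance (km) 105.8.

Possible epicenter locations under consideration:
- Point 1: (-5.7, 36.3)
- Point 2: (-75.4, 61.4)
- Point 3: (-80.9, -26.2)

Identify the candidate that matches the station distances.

Point 1

For each candidate, compare |candidate − station| to the reported distance:
Point 1: residuals SEIS05 0.0, SEIS06 0.0, SEIS07 0.0 → max 0.0 km
Point 2: residuals SEIS05 30.5, SEIS06 59.9, SEIS07 24.5 → max 59.9 km
Point 3: residuals SEIS05 50.7, SEIS06 27.9, SEIS07 50.0 → max 50.7 km
Only Point 1 has all residuals ≈ 0.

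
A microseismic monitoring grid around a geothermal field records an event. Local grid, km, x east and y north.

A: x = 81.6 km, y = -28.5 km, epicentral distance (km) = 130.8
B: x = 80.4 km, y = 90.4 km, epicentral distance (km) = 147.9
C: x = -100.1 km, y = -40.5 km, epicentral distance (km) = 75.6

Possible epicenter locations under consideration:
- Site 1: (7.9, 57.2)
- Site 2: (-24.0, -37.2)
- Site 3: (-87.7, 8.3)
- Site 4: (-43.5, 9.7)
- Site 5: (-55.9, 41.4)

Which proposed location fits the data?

For each candidate, compare |candidate − station| to the reported distance:
Site 1: residuals A 17.8, B 68.2, C 70.0 → max 70.0 km
Site 2: residuals A 24.8, B 17.0, C 0.6 → max 24.8 km
Site 3: residuals A 42.5, B 39.2, C 25.2 → max 42.5 km
Site 4: residuals A 0.0, B 0.0, C 0.1 → max 0.1 km
Site 5: residuals A 23.4, B 3.1, C 17.5 → max 23.4 km
Only Site 4 has all residuals ≈ 0.

Site 4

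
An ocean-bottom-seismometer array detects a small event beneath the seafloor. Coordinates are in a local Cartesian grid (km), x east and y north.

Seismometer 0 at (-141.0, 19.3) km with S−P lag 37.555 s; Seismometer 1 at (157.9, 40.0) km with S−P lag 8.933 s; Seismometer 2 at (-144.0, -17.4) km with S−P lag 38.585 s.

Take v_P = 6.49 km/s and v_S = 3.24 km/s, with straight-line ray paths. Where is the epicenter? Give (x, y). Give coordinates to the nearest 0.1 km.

x ≈ 101.9 km, y ≈ 25.7 km

Distance from S−P lag: d = Δt · v_P v_S / (v_P − v_S) = Δt · (6.49·3.24)/(6.49−3.24) ≈ 6.4700·Δt.
So d_Seismometer 0 = 242.98, d_Seismometer 1 = 57.80, d_Seismometer 2 = 249.65 km.
Circle about each station: (x + 141.0)² + (y − 19.3)² = 242.98²; (x − 157.9)² + (y − 40.0)² = 57.80²; (x + 144.0)² + (y + 17.4)² = 249.65².
Subtracting pairs of circle equations eliminates x²+y² and gives linear equations (the radical axes):
597.8 x + 41.4 y = 61977.36
-6.0 x − 73.4 y = -2500.57
Solving the 2×2 system: x ≈ 101.9, y ≈ 25.7 km.
Check against Seismometer 0 (with the unrounded x, y): √((x + 141.0)²+(y − 19.3)²) = 242.98 ≈ 242.98 km. ✓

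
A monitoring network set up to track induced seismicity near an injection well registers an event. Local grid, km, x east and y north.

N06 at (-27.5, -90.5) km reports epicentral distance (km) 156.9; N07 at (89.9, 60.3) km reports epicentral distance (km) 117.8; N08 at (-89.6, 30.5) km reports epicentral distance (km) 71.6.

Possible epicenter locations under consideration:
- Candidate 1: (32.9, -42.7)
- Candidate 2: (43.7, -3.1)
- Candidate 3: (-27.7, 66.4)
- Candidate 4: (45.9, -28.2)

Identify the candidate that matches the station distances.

Candidate 3

For each candidate, compare |candidate − station| to the reported distance:
Candidate 1: residuals N06 79.9, N07 0.1, N08 71.1 → max 79.9 km
Candidate 2: residuals N06 44.2, N07 39.4, N08 65.9 → max 65.9 km
Candidate 3: residuals N06 0.0, N07 0.0, N08 0.0 → max 0.0 km
Candidate 4: residuals N06 60.6, N07 19.0, N08 76.1 → max 76.1 km
Only Candidate 3 has all residuals ≈ 0.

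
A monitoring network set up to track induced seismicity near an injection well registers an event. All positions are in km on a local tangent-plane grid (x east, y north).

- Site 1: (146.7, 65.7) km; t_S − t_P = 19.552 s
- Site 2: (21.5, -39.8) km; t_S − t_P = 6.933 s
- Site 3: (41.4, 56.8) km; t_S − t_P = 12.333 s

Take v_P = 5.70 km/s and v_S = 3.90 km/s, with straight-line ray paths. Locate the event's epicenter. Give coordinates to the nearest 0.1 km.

Distance from S−P lag: d = Δt · v_P v_S / (v_P − v_S) = Δt · (5.70·3.90)/(5.70−3.90) ≈ 12.3500·Δt.
So d_Site 1 = 241.47, d_Site 2 = 85.62, d_Site 3 = 152.31 km.
Circle about each station: (x − 146.7)² + (y − 65.7)² = 241.47²; (x − 21.5)² + (y + 39.8)² = 85.62²; (x − 41.4)² + (y − 56.8)² = 152.31².
Subtracting the Site 1 equation from the Site 2 and Site 3 equations removes the quadratic terms:
-250.4 x − 211.0 y = 27185.89
-210.6 x − 17.8 y = 14212.24
Solving the 2×2 system: x ≈ -62.9, y ≈ -54.2 km.

-62.9 km east, -54.2 km north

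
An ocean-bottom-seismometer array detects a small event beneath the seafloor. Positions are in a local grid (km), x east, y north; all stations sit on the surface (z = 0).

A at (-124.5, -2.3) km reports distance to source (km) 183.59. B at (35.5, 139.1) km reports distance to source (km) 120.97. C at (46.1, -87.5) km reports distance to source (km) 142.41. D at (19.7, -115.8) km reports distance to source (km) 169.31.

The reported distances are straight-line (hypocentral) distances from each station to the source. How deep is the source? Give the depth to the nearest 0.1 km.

Each station gives a sphere (x−x_i)² + (y−y_i)² + z² = d_i² (stations at z=0).
Subtracting the A sphere from B and C: z² cancels, leaving linear equations in x and y:
320.0 x + 282.8 y = 24175.07
341.2 x − 170.4 y = 7700.60
Solving: x ≈ 41.698, y ≈ 38.302 km (keep extra digits for the depth step; rounded: 41.7, 38.3).
Then from the A sphere: z² = 183.59² − (x + 124.5)² − (y + 2.3)² with x = 41.698, y = 38.302, so z ≈ 66.596 ≈ 66.6 km.
Check against D (with the unrounded solution): distance 169.31 ≈ 169.31 km. ✓

z ≈ 66.6 km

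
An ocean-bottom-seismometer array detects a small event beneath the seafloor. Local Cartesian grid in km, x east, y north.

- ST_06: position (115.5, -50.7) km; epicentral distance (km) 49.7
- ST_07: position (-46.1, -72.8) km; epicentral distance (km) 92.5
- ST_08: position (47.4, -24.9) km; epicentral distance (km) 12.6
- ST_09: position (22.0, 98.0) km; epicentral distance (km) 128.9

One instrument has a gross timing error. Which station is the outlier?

ST_06

Solve using three stations at a time. Using ST_07, ST_08, ST_09 (subtract circle equations pairwise → linear system) gives (x, y) ≈ (36.0, -30.1).
Distances from that point to each station vs reported:
  ST_06: calculated 82.1 vs reported 49.7 → residual 32.4 km
  ST_07: calculated 92.5 vs reported 92.5 → residual 0.0 km
  ST_08: calculated 12.6 vs reported 12.6 → residual 0.0 km
  ST_09: calculated 128.9 vs reported 128.9 → residual 0.0 km
ST_07, ST_08, ST_09 are mutually consistent (residuals ≈ 0); ST_06 is off by 32.4 km.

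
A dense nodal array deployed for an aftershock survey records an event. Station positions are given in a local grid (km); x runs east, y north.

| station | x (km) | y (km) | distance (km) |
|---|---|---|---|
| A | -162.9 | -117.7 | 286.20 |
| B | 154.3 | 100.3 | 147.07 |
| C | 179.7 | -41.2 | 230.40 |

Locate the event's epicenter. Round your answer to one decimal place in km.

Circle about each station: (x + 162.9)² + (y + 117.7)² = 286.20²; (x − 154.3)² + (y − 100.3)² = 147.07²; (x − 179.7)² + (y + 41.2)² = 230.40².
Subtracting the A equation from the B and C equations removes the quadratic terms:
634.4 x + 436.0 y = 53759.74
685.2 x + 153.0 y = 22426.11
Solving the 2×2 system: x ≈ 7.7, y ≈ 112.1 km.

x ≈ 7.7 km, y ≈ 112.1 km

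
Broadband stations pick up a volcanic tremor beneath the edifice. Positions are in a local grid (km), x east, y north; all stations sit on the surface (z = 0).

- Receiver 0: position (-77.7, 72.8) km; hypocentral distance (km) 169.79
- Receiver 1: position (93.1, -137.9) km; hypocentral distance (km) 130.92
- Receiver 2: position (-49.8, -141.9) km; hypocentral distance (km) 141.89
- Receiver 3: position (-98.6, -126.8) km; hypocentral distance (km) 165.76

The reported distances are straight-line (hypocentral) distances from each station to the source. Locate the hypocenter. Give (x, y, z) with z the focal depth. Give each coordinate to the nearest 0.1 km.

Each station gives a sphere (x−x_i)² + (y−y_i)² + z² = d_i² (stations at z=0).
Subtracting the Receiver 0 sphere from Receiver 1 and Receiver 2: z² cancels, leaving linear equations in x and y:
341.6 x − 421.4 y = 28035.49
55.8 x − 429.4 y = 19974.39
Solving: x ≈ 29.401, y ≈ -42.696 km (keep extra digits for the depth step; rounded: 29.4, -42.7).
Then from the Receiver 0 sphere: z² = 169.79² − (x + 77.7)² − (y − 72.8)² with x = 29.401, y = -42.696, so z ≈ 63.393 ≈ 63.4 km.

(29.4, -42.7, 63.4)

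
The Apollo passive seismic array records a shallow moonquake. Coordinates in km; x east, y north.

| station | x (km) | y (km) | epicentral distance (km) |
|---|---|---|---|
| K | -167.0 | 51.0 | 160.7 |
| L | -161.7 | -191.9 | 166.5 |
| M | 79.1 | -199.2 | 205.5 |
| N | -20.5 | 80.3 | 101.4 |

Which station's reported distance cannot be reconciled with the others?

Solve using three stations at a time. Using K, M, N (subtract circle equations pairwise → linear system) gives (x, y) ≈ (-23.4, -21.1).
Distances from that point to each station vs reported:
  K: calculated 160.7 vs reported 160.7 → residual 0.0 km
  L: calculated 219.8 vs reported 166.5 → residual 53.3 km
  M: calculated 205.5 vs reported 205.5 → residual 0.0 km
  N: calculated 101.4 vs reported 101.4 → residual 0.0 km
K, M, N are mutually consistent (residuals ≈ 0); L is off by 53.3 km.

L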